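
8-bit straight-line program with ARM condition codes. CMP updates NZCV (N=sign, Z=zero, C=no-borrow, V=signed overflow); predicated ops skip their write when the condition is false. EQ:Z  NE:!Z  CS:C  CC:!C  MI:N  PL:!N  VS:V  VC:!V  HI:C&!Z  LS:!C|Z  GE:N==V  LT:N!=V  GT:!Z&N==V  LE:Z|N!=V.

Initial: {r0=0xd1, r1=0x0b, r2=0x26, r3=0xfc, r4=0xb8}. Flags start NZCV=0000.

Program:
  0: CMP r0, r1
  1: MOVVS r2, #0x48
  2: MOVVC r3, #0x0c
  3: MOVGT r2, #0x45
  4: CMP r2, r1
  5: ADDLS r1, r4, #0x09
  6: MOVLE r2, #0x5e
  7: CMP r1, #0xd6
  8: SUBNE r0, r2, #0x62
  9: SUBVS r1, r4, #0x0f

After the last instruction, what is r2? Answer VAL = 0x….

[0] flags=1010 → (cmp)
[1] flags=1010 VS?F → skip
[2] flags=1010 VC?T → r3=0x0c
[3] flags=1010 GT?F → skip
[4] flags=0010 → (cmp)
[5] flags=0010 LS?F → skip
[6] flags=0010 LE?F → skip
[7] flags=0000 → (cmp)
[8] flags=0000 NE?T → r0=0xc4
[9] flags=0000 VS?F → skip

VAL = 0x26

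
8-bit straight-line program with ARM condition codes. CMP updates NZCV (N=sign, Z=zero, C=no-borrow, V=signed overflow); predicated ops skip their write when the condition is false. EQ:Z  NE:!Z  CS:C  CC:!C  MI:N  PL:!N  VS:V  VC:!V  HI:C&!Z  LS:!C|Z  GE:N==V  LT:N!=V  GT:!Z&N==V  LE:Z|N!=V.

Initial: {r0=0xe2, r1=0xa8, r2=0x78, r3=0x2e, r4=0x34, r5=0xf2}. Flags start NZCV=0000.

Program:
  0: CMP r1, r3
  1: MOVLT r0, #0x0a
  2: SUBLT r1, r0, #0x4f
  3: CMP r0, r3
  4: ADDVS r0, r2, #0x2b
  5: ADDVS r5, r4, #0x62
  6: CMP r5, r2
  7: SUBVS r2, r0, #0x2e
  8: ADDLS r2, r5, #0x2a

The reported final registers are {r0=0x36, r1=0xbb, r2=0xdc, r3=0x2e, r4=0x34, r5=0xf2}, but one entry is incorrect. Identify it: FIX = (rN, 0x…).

FIX = (r0, 0x0a)

[0] flags=0011 → (cmp)
[1] flags=0011 LT?T → r0=0x0a
[2] flags=0011 LT?T → r1=0xbb
[3] flags=1000 → (cmp)
[4] flags=1000 VS?F → skip
[5] flags=1000 VS?F → skip
[6] flags=0011 → (cmp)
[7] flags=0011 VS?T → r2=0xdc
[8] flags=0011 LS?F → skip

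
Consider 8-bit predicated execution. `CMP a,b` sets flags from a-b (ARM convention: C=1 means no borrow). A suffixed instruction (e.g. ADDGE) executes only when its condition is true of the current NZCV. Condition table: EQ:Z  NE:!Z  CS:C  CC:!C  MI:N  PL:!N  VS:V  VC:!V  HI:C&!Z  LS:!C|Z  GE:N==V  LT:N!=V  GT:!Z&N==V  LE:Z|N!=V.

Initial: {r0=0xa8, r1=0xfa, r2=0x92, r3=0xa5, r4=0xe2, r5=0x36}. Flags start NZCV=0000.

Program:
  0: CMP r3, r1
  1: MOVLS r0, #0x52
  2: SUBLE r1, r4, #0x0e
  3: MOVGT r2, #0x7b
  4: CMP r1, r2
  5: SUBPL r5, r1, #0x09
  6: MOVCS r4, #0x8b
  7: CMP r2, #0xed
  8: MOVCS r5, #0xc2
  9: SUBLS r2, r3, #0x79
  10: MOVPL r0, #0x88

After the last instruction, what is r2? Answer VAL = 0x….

VAL = 0x2c

0: ✓ CMP  NZCV=1000
1: ✓ MOVLS  r0←0x52
2: ✓ SUBLE  r1←0xd4
3: · MOVGT
4: ✓ CMP  NZCV=0010
5: ✓ SUBPL  r5←0xcb
6: ✓ MOVCS  r4←0x8b
7: ✓ CMP  NZCV=1000
8: · MOVCS
9: ✓ SUBLS  r2←0x2c
10: · MOVPL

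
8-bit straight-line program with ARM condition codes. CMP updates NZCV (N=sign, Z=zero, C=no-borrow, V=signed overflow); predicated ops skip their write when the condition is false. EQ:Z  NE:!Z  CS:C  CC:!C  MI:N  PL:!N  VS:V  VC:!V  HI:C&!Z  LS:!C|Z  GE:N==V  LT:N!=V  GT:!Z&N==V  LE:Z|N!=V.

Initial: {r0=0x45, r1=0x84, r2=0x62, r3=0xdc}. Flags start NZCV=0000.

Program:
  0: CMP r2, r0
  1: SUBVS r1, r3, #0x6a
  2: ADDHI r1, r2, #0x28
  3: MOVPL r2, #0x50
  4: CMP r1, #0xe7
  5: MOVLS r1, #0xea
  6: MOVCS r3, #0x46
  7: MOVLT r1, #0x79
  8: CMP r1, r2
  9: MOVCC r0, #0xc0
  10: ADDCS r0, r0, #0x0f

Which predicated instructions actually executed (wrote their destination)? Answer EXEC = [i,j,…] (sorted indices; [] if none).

0: ✓ CMP  NZCV=0010
1: · SUBVS
2: ✓ ADDHI  r1←0x8a
3: ✓ MOVPL  r2←0x50
4: ✓ CMP  NZCV=1000
5: ✓ MOVLS  r1←0xea
6: · MOVCS
7: ✓ MOVLT  r1←0x79
8: ✓ CMP  NZCV=0010
9: · MOVCC
10: ✓ ADDCS  r0←0x54

EXEC = [2,3,5,7,10]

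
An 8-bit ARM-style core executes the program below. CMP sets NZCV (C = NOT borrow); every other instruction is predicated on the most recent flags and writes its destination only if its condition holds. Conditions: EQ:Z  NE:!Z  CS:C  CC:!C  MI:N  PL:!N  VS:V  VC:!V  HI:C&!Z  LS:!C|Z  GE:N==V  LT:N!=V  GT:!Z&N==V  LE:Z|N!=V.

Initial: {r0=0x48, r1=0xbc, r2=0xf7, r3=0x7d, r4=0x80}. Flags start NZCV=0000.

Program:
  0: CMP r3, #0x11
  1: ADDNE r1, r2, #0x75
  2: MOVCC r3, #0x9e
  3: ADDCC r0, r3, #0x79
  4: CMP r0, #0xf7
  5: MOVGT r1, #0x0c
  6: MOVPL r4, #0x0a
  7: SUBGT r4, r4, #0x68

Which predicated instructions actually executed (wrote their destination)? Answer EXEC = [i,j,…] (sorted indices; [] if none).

EXEC = [1,5,6,7]

[0] flags=0010 → (cmp)
[1] flags=0010 NE?T → r1=0x6c
[2] flags=0010 CC?F → skip
[3] flags=0010 CC?F → skip
[4] flags=0000 → (cmp)
[5] flags=0000 GT?T → r1=0x0c
[6] flags=0000 PL?T → r4=0x0a
[7] flags=0000 GT?T → r4=0xa2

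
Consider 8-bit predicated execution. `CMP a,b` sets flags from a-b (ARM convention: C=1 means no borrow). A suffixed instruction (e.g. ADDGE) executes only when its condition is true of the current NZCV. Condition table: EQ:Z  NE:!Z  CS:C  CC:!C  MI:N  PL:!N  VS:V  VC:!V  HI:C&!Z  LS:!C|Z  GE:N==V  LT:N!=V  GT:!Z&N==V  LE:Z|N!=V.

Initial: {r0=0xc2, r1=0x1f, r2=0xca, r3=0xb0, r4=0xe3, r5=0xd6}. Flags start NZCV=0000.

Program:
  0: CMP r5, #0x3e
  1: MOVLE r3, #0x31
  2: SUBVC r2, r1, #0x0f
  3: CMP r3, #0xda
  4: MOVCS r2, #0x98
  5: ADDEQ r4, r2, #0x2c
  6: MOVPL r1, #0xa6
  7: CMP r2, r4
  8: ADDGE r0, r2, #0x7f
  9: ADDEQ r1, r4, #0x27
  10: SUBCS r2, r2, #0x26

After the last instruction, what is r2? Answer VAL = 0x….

VAL = 0x10

0: ✓ CMP  NZCV=1010
1: ✓ MOVLE  r3←0x31
2: ✓ SUBVC  r2←0x10
3: ✓ CMP  NZCV=0000
4: · MOVCS
5: · ADDEQ
6: ✓ MOVPL  r1←0xa6
7: ✓ CMP  NZCV=0000
8: ✓ ADDGE  r0←0x8f
9: · ADDEQ
10: · SUBCS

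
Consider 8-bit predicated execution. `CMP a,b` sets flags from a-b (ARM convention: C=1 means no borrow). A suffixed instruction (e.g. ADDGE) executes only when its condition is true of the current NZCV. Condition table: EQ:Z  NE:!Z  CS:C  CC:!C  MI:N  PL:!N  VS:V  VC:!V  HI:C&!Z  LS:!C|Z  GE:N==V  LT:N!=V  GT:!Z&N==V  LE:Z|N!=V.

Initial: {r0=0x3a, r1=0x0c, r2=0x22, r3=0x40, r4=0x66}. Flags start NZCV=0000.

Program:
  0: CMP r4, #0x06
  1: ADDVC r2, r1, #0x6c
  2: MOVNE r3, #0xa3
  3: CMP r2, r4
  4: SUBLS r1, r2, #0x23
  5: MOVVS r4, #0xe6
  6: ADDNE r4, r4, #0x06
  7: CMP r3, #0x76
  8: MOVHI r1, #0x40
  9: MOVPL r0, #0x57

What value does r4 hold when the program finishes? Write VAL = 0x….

VAL = 0x6c

0: ✓ CMP  NZCV=0010
1: ✓ ADDVC  r2←0x78
2: ✓ MOVNE  r3←0xa3
3: ✓ CMP  NZCV=0010
4: · SUBLS
5: · MOVVS
6: ✓ ADDNE  r4←0x6c
7: ✓ CMP  NZCV=0011
8: ✓ MOVHI  r1←0x40
9: ✓ MOVPL  r0←0x57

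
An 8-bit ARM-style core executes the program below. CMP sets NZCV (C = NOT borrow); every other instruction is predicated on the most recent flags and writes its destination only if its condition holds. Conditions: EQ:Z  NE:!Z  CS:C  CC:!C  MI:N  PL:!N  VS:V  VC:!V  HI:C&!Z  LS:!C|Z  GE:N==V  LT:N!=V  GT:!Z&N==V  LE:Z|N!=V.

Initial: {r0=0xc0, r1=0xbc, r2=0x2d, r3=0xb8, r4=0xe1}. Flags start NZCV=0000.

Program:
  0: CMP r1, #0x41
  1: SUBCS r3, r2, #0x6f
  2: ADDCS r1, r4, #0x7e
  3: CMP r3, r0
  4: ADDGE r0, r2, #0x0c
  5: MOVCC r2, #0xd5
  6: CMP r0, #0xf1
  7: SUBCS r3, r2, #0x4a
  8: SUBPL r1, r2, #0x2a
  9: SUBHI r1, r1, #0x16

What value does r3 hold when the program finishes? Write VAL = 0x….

0: ✓ CMP  NZCV=0011
1: ✓ SUBCS  r3←0xbe
2: ✓ ADDCS  r1←0x5f
3: ✓ CMP  NZCV=1000
4: · ADDGE
5: ✓ MOVCC  r2←0xd5
6: ✓ CMP  NZCV=1000
7: · SUBCS
8: · SUBPL
9: · SUBHI

VAL = 0xbe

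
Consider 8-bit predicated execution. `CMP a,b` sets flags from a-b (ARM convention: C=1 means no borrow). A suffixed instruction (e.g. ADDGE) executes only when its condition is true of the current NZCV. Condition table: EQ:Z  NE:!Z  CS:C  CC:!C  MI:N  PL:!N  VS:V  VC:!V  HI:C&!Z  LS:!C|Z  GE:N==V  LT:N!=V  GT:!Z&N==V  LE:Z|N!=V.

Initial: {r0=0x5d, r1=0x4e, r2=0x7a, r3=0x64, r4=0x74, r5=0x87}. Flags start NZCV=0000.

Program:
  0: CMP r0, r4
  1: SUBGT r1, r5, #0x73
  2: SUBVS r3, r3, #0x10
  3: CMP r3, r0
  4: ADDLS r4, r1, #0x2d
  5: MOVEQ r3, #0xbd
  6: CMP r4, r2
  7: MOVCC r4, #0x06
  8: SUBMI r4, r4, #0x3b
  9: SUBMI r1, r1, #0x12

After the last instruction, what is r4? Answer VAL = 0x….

VAL = 0xcb

[0] flags=1000 → (cmp)
[1] flags=1000 GT?F → skip
[2] flags=1000 VS?F → skip
[3] flags=0010 → (cmp)
[4] flags=0010 LS?F → skip
[5] flags=0010 EQ?F → skip
[6] flags=1000 → (cmp)
[7] flags=1000 CC?T → r4=0x06
[8] flags=1000 MI?T → r4=0xcb
[9] flags=1000 MI?T → r1=0x3c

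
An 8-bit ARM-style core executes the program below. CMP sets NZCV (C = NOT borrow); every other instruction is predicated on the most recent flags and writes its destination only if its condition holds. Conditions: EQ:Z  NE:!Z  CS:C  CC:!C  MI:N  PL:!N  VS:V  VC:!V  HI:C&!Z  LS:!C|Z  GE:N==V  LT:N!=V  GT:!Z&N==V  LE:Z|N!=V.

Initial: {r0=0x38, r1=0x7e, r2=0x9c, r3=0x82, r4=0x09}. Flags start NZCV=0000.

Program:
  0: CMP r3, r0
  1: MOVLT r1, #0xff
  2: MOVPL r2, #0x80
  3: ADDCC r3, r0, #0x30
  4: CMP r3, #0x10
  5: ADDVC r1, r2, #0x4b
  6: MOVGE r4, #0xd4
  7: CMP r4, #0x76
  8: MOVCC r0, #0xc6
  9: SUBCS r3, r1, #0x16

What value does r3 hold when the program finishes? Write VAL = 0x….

[0] flags=0011 → (cmp)
[1] flags=0011 LT?T → r1=0xff
[2] flags=0011 PL?T → r2=0x80
[3] flags=0011 CC?F → skip
[4] flags=0011 → (cmp)
[5] flags=0011 VC?F → skip
[6] flags=0011 GE?F → skip
[7] flags=1000 → (cmp)
[8] flags=1000 CC?T → r0=0xc6
[9] flags=1000 CS?F → skip

VAL = 0x82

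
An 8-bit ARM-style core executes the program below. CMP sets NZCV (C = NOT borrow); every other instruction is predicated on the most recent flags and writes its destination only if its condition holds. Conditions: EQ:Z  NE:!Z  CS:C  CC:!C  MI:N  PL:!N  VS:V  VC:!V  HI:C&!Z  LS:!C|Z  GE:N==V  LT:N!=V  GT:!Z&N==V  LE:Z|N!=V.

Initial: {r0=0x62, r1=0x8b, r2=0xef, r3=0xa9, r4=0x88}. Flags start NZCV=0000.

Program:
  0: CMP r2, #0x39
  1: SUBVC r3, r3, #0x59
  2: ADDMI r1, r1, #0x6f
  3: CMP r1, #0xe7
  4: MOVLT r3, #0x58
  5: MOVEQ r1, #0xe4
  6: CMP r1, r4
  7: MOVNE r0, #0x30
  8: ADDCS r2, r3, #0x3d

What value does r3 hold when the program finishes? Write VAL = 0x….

[0] flags=1010 → (cmp)
[1] flags=1010 VC?T → r3=0x50
[2] flags=1010 MI?T → r1=0xfa
[3] flags=0010 → (cmp)
[4] flags=0010 LT?F → skip
[5] flags=0010 EQ?F → skip
[6] flags=0010 → (cmp)
[7] flags=0010 NE?T → r0=0x30
[8] flags=0010 CS?T → r2=0x8d

VAL = 0x50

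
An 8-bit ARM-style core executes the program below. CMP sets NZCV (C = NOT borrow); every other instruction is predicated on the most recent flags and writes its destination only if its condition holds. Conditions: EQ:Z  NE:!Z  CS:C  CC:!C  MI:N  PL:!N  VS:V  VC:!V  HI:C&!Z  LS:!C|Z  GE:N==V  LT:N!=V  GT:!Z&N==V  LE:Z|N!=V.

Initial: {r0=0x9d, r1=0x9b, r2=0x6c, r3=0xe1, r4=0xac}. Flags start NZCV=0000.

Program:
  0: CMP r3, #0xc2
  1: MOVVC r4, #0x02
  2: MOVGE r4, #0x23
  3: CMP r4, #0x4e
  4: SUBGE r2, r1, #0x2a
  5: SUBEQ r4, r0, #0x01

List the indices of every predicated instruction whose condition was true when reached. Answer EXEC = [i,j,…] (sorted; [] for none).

EXEC = [1,2]

0: ✓ CMP  NZCV=0010
1: ✓ MOVVC  r4←0x02
2: ✓ MOVGE  r4←0x23
3: ✓ CMP  NZCV=1000
4: · SUBGE
5: · SUBEQ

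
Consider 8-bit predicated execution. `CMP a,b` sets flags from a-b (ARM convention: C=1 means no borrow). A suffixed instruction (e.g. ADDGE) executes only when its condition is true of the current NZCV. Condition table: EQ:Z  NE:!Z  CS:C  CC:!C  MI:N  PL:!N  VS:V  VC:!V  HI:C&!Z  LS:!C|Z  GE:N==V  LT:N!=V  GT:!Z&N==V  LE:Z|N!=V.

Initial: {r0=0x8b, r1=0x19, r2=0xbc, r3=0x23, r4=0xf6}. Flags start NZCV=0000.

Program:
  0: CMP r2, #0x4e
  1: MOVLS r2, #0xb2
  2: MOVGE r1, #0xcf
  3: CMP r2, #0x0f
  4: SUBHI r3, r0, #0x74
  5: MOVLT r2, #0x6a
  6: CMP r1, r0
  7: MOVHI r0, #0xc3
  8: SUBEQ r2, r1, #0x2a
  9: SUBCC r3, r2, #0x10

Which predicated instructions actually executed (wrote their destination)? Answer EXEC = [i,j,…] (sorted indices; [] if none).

EXEC = [4,5,9]

0: ✓ CMP  NZCV=0011
1: · MOVLS
2: · MOVGE
3: ✓ CMP  NZCV=1010
4: ✓ SUBHI  r3←0x17
5: ✓ MOVLT  r2←0x6a
6: ✓ CMP  NZCV=1001
7: · MOVHI
8: · SUBEQ
9: ✓ SUBCC  r3←0x5a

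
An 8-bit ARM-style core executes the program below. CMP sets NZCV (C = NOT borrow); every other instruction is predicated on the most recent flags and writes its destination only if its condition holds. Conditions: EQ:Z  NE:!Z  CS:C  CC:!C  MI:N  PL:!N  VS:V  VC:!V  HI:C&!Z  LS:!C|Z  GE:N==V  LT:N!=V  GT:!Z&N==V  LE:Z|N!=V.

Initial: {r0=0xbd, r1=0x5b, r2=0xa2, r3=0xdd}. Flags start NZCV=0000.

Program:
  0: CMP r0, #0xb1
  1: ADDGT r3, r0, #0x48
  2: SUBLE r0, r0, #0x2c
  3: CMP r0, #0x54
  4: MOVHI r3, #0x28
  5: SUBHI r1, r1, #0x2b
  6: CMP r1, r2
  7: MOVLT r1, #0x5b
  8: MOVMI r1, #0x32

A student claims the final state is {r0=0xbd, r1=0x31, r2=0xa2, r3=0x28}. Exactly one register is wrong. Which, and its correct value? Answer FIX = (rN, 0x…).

FIX = (r1, 0x32)

[0] flags=0010 → (cmp)
[1] flags=0010 GT?T → r3=0x05
[2] flags=0010 LE?F → skip
[3] flags=0011 → (cmp)
[4] flags=0011 HI?T → r3=0x28
[5] flags=0011 HI?T → r1=0x30
[6] flags=1001 → (cmp)
[7] flags=1001 LT?F → skip
[8] flags=1001 MI?T → r1=0x32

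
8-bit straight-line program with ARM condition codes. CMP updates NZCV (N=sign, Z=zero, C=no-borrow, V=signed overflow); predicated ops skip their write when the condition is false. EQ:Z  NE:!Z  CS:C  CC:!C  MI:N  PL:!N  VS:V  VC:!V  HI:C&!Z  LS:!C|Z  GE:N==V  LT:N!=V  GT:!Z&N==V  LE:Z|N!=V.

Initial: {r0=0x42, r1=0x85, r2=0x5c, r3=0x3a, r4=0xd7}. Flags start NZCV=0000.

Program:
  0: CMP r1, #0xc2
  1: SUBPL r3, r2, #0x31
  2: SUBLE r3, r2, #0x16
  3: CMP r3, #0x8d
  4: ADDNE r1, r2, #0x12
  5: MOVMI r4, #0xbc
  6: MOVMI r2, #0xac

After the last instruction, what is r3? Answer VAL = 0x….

VAL = 0x46

0: ✓ CMP  NZCV=1000
1: · SUBPL
2: ✓ SUBLE  r3←0x46
3: ✓ CMP  NZCV=1001
4: ✓ ADDNE  r1←0x6e
5: ✓ MOVMI  r4←0xbc
6: ✓ MOVMI  r2←0xac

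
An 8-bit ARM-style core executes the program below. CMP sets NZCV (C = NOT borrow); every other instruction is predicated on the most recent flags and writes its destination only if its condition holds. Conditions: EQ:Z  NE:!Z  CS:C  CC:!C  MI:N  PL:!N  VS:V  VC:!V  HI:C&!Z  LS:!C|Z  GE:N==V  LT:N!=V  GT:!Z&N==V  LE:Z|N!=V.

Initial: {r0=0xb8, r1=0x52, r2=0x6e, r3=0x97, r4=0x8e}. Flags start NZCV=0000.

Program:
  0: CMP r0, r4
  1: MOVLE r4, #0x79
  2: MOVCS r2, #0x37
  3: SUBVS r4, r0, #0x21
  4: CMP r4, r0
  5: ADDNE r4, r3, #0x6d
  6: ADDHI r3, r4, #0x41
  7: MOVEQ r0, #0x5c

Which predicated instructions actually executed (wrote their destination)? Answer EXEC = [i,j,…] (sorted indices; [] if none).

0: ✓ CMP  NZCV=0010
1: · MOVLE
2: ✓ MOVCS  r2←0x37
3: · SUBVS
4: ✓ CMP  NZCV=1000
5: ✓ ADDNE  r4←0x04
6: · ADDHI
7: · MOVEQ

EXEC = [2,5]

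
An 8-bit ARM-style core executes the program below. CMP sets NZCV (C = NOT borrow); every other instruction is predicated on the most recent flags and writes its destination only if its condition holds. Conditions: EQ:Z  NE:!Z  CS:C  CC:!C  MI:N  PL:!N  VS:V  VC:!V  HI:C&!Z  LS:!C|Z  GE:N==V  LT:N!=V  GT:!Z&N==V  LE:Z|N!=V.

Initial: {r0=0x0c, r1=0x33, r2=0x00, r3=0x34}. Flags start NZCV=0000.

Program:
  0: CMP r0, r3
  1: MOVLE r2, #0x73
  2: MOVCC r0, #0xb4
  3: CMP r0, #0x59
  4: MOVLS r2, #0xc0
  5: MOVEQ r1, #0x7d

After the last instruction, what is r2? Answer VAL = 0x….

VAL = 0x73

0: ✓ CMP  NZCV=1000
1: ✓ MOVLE  r2←0x73
2: ✓ MOVCC  r0←0xb4
3: ✓ CMP  NZCV=0011
4: · MOVLS
5: · MOVEQ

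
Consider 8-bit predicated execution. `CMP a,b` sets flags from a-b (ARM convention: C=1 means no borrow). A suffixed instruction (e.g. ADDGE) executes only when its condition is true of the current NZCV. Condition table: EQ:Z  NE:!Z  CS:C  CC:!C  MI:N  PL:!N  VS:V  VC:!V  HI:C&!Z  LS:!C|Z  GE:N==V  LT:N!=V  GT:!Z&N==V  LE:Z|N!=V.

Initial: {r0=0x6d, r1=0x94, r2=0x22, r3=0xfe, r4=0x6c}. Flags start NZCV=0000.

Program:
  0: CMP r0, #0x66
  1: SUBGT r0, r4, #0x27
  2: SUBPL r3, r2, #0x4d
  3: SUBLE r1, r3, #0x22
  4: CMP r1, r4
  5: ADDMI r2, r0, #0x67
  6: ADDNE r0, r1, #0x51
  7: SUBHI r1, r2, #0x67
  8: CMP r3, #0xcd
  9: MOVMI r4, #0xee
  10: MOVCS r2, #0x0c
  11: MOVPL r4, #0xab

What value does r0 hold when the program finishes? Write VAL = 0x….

0: ✓ CMP  NZCV=0010
1: ✓ SUBGT  r0←0x45
2: ✓ SUBPL  r3←0xd5
3: · SUBLE
4: ✓ CMP  NZCV=0011
5: · ADDMI
6: ✓ ADDNE  r0←0xe5
7: ✓ SUBHI  r1←0xbb
8: ✓ CMP  NZCV=0010
9: · MOVMI
10: ✓ MOVCS  r2←0x0c
11: ✓ MOVPL  r4←0xab

VAL = 0xe5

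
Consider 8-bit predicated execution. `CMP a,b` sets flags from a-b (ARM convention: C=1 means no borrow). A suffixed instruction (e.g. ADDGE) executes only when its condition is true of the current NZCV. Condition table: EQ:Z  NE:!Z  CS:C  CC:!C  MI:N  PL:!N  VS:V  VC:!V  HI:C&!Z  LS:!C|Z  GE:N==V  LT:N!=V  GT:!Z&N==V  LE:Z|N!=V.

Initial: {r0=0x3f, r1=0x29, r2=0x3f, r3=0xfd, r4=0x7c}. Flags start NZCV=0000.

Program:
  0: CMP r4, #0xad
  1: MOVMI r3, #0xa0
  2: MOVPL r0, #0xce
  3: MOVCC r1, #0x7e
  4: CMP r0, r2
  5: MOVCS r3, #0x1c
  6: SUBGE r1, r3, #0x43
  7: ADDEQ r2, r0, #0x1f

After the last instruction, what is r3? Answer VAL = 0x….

[0] flags=1001 → (cmp)
[1] flags=1001 MI?T → r3=0xa0
[2] flags=1001 PL?F → skip
[3] flags=1001 CC?T → r1=0x7e
[4] flags=0110 → (cmp)
[5] flags=0110 CS?T → r3=0x1c
[6] flags=0110 GE?T → r1=0xd9
[7] flags=0110 EQ?T → r2=0x5e

VAL = 0x1c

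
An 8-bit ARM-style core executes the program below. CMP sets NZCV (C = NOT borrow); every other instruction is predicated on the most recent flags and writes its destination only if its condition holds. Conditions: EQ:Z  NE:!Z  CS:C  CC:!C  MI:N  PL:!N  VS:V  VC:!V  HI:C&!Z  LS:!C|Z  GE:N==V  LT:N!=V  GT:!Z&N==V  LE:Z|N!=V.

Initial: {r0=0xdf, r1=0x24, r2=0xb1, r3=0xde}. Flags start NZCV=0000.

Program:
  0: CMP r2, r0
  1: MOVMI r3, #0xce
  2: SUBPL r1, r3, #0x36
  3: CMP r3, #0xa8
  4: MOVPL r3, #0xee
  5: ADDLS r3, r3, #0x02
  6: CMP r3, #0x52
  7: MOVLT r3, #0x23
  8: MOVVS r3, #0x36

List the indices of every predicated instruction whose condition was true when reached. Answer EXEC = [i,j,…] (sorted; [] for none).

[0] flags=1000 → (cmp)
[1] flags=1000 MI?T → r3=0xce
[2] flags=1000 PL?F → skip
[3] flags=0010 → (cmp)
[4] flags=0010 PL?T → r3=0xee
[5] flags=0010 LS?F → skip
[6] flags=1010 → (cmp)
[7] flags=1010 LT?T → r3=0x23
[8] flags=1010 VS?F → skip

EXEC = [1,4,7]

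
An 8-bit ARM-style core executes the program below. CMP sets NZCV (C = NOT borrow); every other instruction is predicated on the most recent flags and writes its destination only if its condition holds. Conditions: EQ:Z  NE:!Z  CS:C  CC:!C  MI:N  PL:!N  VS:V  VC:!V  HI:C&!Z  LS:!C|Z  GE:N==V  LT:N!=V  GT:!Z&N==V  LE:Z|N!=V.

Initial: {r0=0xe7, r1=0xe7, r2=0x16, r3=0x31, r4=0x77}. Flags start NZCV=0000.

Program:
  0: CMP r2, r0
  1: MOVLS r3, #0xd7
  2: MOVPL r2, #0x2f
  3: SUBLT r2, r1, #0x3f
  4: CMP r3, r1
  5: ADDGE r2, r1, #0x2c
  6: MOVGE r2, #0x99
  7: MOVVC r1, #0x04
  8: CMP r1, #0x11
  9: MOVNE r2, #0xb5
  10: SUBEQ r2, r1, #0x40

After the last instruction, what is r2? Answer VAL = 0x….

[0] flags=0000 → (cmp)
[1] flags=0000 LS?T → r3=0xd7
[2] flags=0000 PL?T → r2=0x2f
[3] flags=0000 LT?F → skip
[4] flags=1000 → (cmp)
[5] flags=1000 GE?F → skip
[6] flags=1000 GE?F → skip
[7] flags=1000 VC?T → r1=0x04
[8] flags=1000 → (cmp)
[9] flags=1000 NE?T → r2=0xb5
[10] flags=1000 EQ?F → skip

VAL = 0xb5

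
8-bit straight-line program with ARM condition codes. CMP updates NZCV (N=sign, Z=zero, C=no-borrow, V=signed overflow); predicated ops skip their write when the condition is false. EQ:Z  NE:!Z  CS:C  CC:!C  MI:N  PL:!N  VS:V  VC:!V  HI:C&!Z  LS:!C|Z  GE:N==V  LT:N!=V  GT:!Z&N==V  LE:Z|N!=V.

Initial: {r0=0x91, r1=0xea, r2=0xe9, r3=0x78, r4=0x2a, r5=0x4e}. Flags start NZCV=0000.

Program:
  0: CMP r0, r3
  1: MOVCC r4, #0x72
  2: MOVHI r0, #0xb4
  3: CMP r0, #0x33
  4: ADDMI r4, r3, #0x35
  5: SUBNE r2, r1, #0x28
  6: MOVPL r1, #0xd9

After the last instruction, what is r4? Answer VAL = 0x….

VAL = 0xad

[0] flags=0011 → (cmp)
[1] flags=0011 CC?F → skip
[2] flags=0011 HI?T → r0=0xb4
[3] flags=1010 → (cmp)
[4] flags=1010 MI?T → r4=0xad
[5] flags=1010 NE?T → r2=0xc2
[6] flags=1010 PL?F → skip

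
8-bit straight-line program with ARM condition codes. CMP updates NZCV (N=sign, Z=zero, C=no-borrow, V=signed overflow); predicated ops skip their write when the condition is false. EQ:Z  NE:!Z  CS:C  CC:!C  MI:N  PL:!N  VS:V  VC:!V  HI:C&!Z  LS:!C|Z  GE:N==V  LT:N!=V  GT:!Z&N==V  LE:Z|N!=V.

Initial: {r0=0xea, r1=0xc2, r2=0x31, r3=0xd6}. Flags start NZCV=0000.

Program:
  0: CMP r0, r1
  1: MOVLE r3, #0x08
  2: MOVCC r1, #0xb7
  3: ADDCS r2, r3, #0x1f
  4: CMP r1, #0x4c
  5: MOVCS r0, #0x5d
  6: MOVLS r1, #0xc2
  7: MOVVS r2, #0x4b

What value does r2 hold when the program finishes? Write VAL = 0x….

VAL = 0x4b

[0] flags=0010 → (cmp)
[1] flags=0010 LE?F → skip
[2] flags=0010 CC?F → skip
[3] flags=0010 CS?T → r2=0xf5
[4] flags=0011 → (cmp)
[5] flags=0011 CS?T → r0=0x5d
[6] flags=0011 LS?F → skip
[7] flags=0011 VS?T → r2=0x4b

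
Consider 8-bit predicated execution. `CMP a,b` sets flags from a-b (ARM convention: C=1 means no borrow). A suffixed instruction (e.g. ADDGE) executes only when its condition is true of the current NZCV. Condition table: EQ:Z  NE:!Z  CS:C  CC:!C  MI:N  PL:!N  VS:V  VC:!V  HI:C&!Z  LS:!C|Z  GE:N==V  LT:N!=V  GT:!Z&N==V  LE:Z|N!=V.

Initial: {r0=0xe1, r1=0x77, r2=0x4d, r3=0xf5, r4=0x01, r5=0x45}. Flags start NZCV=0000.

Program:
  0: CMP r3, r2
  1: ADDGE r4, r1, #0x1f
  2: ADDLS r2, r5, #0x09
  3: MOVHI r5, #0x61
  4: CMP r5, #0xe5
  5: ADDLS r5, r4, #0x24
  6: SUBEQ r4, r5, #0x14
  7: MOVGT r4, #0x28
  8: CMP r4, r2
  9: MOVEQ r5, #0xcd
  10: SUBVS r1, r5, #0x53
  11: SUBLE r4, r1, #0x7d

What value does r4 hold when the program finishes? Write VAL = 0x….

VAL = 0xfa

0: ✓ CMP  NZCV=1010
1: · ADDGE
2: · ADDLS
3: ✓ MOVHI  r5←0x61
4: ✓ CMP  NZCV=0000
5: ✓ ADDLS  r5←0x25
6: · SUBEQ
7: ✓ MOVGT  r4←0x28
8: ✓ CMP  NZCV=1000
9: · MOVEQ
10: · SUBVS
11: ✓ SUBLE  r4←0xfa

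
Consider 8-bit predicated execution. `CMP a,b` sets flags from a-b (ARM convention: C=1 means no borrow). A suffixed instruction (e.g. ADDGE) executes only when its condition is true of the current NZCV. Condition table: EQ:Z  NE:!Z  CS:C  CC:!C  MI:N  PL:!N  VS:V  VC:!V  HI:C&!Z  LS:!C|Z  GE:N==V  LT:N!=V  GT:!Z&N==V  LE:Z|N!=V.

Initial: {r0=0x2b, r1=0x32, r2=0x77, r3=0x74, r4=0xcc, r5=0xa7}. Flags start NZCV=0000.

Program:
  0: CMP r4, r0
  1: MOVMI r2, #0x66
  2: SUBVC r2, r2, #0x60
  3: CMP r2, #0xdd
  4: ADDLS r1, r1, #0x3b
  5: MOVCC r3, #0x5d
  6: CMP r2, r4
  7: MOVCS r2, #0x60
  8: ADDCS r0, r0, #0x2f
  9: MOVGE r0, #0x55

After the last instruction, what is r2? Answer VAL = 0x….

VAL = 0x06

[0] flags=1010 → (cmp)
[1] flags=1010 MI?T → r2=0x66
[2] flags=1010 VC?T → r2=0x06
[3] flags=0000 → (cmp)
[4] flags=0000 LS?T → r1=0x6d
[5] flags=0000 CC?T → r3=0x5d
[6] flags=0000 → (cmp)
[7] flags=0000 CS?F → skip
[8] flags=0000 CS?F → skip
[9] flags=0000 GE?T → r0=0x55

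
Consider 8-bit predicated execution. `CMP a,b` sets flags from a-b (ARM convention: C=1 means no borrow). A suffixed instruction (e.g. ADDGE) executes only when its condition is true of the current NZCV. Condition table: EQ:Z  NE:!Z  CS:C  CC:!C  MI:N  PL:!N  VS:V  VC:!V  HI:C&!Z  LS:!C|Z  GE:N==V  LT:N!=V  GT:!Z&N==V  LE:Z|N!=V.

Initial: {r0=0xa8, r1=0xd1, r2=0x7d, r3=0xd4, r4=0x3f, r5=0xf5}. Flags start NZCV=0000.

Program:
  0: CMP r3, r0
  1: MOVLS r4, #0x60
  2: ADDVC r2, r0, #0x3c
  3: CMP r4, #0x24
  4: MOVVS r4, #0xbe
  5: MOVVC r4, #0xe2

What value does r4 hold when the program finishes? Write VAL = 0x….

0: ✓ CMP  NZCV=0010
1: · MOVLS
2: ✓ ADDVC  r2←0xe4
3: ✓ CMP  NZCV=0010
4: · MOVVS
5: ✓ MOVVC  r4←0xe2

VAL = 0xe2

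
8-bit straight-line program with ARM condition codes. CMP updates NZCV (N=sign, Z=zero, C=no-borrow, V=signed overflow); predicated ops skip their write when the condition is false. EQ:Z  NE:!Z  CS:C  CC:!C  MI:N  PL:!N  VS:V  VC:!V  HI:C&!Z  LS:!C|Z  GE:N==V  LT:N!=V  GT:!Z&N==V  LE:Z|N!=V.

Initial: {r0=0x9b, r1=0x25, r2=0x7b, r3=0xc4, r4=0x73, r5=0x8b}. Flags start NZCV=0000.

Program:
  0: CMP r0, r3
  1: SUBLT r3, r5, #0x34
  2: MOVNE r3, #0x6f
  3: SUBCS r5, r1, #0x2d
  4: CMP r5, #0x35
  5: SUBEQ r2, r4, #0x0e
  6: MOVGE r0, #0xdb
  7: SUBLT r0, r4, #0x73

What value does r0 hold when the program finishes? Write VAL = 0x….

0: ✓ CMP  NZCV=1000
1: ✓ SUBLT  r3←0x57
2: ✓ MOVNE  r3←0x6f
3: · SUBCS
4: ✓ CMP  NZCV=0011
5: · SUBEQ
6: · MOVGE
7: ✓ SUBLT  r0←0x00

VAL = 0x00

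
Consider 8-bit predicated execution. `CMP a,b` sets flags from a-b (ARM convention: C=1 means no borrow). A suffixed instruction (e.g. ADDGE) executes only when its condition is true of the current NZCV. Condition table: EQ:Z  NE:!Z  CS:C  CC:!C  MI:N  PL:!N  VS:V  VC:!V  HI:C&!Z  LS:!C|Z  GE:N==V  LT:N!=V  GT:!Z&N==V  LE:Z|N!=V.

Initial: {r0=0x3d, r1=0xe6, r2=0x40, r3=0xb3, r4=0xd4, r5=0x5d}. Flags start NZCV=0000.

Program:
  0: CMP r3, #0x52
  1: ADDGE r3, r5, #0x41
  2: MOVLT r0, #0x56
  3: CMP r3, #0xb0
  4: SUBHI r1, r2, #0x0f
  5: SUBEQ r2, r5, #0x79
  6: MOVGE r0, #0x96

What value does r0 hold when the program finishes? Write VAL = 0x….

VAL = 0x96

0: ✓ CMP  NZCV=0011
1: · ADDGE
2: ✓ MOVLT  r0←0x56
3: ✓ CMP  NZCV=0010
4: ✓ SUBHI  r1←0x31
5: · SUBEQ
6: ✓ MOVGE  r0←0x96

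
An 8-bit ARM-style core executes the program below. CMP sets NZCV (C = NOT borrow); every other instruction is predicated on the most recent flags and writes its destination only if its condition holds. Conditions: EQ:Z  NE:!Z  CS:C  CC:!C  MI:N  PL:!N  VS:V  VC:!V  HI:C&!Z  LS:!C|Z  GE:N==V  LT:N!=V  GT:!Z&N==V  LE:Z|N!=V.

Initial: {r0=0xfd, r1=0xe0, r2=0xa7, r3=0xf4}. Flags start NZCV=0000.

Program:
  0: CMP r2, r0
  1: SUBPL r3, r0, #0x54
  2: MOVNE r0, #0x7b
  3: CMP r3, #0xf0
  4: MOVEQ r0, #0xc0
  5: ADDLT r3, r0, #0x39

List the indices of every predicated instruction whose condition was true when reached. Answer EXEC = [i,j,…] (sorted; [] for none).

EXEC = [2]

[0] flags=1000 → (cmp)
[1] flags=1000 PL?F → skip
[2] flags=1000 NE?T → r0=0x7b
[3] flags=0010 → (cmp)
[4] flags=0010 EQ?F → skip
[5] flags=0010 LT?F → skip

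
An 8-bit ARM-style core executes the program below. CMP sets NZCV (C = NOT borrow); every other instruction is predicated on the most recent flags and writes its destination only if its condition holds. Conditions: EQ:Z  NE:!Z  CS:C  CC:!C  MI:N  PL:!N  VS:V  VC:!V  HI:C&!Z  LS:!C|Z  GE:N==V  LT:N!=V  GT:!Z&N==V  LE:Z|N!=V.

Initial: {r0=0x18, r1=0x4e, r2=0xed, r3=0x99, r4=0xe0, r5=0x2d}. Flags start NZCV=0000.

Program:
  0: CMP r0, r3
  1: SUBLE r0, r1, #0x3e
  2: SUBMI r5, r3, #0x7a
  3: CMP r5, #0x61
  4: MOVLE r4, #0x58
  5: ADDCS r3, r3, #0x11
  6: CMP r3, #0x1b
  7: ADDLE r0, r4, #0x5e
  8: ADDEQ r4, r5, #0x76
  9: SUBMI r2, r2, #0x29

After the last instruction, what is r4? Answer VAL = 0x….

VAL = 0x58

0: ✓ CMP  NZCV=0000
1: · SUBLE
2: · SUBMI
3: ✓ CMP  NZCV=1000
4: ✓ MOVLE  r4←0x58
5: · ADDCS
6: ✓ CMP  NZCV=0011
7: ✓ ADDLE  r0←0xb6
8: · ADDEQ
9: · SUBMI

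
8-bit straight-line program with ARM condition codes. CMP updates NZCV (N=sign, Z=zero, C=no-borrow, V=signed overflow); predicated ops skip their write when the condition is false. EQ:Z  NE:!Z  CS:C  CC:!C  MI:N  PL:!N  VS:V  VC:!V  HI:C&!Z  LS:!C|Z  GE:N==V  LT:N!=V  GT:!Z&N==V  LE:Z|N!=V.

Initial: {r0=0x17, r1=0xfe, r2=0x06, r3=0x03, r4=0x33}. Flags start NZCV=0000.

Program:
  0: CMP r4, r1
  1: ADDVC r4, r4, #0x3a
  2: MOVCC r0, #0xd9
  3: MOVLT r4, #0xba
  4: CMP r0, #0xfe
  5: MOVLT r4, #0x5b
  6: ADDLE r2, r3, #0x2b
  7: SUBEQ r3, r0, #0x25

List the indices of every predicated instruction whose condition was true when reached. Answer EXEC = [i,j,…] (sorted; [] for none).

EXEC = [1,2,5,6]

0: ✓ CMP  NZCV=0000
1: ✓ ADDVC  r4←0x6d
2: ✓ MOVCC  r0←0xd9
3: · MOVLT
4: ✓ CMP  NZCV=1000
5: ✓ MOVLT  r4←0x5b
6: ✓ ADDLE  r2←0x2e
7: · SUBEQ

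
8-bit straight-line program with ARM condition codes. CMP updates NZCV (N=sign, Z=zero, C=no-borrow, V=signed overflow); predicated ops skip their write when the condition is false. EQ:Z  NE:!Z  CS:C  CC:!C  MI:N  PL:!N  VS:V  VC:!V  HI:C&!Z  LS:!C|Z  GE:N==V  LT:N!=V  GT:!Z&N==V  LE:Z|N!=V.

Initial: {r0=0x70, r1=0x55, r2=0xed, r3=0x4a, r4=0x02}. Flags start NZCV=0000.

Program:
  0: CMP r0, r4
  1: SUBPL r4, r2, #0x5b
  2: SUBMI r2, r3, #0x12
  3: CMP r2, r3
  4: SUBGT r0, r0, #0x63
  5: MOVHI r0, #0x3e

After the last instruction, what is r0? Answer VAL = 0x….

[0] flags=0010 → (cmp)
[1] flags=0010 PL?T → r4=0x92
[2] flags=0010 MI?F → skip
[3] flags=1010 → (cmp)
[4] flags=1010 GT?F → skip
[5] flags=1010 HI?T → r0=0x3e

VAL = 0x3e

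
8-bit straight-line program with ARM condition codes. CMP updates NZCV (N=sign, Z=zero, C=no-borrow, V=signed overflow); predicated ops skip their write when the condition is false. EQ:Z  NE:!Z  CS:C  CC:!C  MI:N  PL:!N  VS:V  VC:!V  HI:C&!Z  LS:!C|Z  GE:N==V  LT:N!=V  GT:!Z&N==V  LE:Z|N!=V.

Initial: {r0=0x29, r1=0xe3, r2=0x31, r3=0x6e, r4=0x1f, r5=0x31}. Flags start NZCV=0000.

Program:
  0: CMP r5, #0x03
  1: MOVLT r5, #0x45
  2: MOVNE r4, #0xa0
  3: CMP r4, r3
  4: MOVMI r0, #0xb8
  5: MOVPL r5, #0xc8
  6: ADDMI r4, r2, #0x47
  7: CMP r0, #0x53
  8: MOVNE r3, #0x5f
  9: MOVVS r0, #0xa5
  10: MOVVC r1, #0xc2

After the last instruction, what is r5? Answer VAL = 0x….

VAL = 0xc8

0: ✓ CMP  NZCV=0010
1: · MOVLT
2: ✓ MOVNE  r4←0xa0
3: ✓ CMP  NZCV=0011
4: · MOVMI
5: ✓ MOVPL  r5←0xc8
6: · ADDMI
7: ✓ CMP  NZCV=1000
8: ✓ MOVNE  r3←0x5f
9: · MOVVS
10: ✓ MOVVC  r1←0xc2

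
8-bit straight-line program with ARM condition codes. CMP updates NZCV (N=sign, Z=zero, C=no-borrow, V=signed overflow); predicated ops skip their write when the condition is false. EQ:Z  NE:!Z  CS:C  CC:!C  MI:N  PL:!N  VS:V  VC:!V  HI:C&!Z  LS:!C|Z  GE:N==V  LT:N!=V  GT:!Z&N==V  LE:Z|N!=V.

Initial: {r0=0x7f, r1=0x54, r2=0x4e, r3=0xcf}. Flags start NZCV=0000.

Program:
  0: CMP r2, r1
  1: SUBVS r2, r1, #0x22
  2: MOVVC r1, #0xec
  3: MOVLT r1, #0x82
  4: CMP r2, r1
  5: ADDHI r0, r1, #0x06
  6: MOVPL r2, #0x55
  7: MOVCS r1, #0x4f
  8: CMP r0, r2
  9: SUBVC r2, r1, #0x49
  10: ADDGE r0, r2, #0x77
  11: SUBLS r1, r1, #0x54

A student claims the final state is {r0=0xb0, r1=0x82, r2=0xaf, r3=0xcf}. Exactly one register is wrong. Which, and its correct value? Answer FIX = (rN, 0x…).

[0] flags=1000 → (cmp)
[1] flags=1000 VS?F → skip
[2] flags=1000 VC?T → r1=0xec
[3] flags=1000 LT?T → r1=0x82
[4] flags=1001 → (cmp)
[5] flags=1001 HI?F → skip
[6] flags=1001 PL?F → skip
[7] flags=1001 CS?F → skip
[8] flags=0010 → (cmp)
[9] flags=0010 VC?T → r2=0x39
[10] flags=0010 GE?T → r0=0xb0
[11] flags=0010 LS?F → skip

FIX = (r2, 0x39)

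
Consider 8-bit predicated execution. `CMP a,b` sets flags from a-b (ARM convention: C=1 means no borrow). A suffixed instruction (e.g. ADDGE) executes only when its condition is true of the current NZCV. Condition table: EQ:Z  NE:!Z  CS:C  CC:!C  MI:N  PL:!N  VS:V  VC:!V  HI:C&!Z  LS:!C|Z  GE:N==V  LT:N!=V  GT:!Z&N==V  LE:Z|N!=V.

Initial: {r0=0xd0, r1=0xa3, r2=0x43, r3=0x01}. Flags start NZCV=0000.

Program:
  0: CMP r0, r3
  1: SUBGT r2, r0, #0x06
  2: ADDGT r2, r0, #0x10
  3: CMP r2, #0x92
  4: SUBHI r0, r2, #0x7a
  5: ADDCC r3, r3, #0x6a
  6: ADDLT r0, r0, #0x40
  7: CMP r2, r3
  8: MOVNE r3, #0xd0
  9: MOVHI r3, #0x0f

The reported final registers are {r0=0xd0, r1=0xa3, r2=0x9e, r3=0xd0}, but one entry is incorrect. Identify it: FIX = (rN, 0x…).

[0] flags=1010 → (cmp)
[1] flags=1010 GT?F → skip
[2] flags=1010 GT?F → skip
[3] flags=1001 → (cmp)
[4] flags=1001 HI?F → skip
[5] flags=1001 CC?T → r3=0x6b
[6] flags=1001 LT?F → skip
[7] flags=1000 → (cmp)
[8] flags=1000 NE?T → r3=0xd0
[9] flags=1000 HI?F → skip

FIX = (r2, 0x43)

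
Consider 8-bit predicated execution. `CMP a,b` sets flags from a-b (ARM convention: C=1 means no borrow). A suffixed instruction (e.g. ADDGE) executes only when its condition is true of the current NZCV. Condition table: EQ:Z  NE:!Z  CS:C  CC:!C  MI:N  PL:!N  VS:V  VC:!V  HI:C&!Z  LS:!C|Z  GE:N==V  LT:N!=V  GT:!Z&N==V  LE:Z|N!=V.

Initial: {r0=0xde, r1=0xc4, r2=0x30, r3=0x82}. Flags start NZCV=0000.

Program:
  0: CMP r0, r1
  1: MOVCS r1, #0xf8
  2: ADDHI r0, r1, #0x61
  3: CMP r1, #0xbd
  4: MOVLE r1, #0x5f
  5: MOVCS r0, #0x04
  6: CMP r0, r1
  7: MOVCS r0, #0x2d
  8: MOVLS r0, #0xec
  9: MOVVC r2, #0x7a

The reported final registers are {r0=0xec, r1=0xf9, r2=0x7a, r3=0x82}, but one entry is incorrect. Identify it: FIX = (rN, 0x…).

0: ✓ CMP  NZCV=0010
1: ✓ MOVCS  r1←0xf8
2: ✓ ADDHI  r0←0x59
3: ✓ CMP  NZCV=0010
4: · MOVLE
5: ✓ MOVCS  r0←0x04
6: ✓ CMP  NZCV=0000
7: · MOVCS
8: ✓ MOVLS  r0←0xec
9: ✓ MOVVC  r2←0x7a

FIX = (r1, 0xf8)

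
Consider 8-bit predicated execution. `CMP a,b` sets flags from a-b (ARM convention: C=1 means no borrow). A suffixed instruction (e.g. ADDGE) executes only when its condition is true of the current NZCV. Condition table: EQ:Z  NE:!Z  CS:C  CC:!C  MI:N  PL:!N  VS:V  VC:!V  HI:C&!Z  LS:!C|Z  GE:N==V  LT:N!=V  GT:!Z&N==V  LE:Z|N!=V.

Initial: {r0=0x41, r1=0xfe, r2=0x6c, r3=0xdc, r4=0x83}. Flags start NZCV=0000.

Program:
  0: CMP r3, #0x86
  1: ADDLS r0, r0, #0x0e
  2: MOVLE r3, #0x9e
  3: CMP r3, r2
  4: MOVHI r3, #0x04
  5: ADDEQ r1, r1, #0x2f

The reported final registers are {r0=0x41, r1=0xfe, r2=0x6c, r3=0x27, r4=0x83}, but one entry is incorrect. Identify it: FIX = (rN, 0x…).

FIX = (r3, 0x04)

[0] flags=0010 → (cmp)
[1] flags=0010 LS?F → skip
[2] flags=0010 LE?F → skip
[3] flags=0011 → (cmp)
[4] flags=0011 HI?T → r3=0x04
[5] flags=0011 EQ?F → skip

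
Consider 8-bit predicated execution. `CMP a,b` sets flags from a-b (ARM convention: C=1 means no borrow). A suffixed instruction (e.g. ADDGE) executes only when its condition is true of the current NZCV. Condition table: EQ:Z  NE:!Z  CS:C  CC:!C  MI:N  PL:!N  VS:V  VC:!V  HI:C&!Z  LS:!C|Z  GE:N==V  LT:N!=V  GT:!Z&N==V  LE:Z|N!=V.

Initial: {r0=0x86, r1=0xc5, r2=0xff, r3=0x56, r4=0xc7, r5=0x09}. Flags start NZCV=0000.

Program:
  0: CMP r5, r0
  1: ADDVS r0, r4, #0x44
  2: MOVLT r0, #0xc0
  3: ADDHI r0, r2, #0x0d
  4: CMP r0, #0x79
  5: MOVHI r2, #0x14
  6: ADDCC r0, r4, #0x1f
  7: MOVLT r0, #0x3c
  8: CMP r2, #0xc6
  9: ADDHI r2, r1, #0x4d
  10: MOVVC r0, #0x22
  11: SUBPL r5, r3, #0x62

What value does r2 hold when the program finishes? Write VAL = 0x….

VAL = 0x12

0: ✓ CMP  NZCV=1001
1: ✓ ADDVS  r0←0x0b
2: · MOVLT
3: · ADDHI
4: ✓ CMP  NZCV=1000
5: · MOVHI
6: ✓ ADDCC  r0←0xe6
7: ✓ MOVLT  r0←0x3c
8: ✓ CMP  NZCV=0010
9: ✓ ADDHI  r2←0x12
10: ✓ MOVVC  r0←0x22
11: ✓ SUBPL  r5←0xf4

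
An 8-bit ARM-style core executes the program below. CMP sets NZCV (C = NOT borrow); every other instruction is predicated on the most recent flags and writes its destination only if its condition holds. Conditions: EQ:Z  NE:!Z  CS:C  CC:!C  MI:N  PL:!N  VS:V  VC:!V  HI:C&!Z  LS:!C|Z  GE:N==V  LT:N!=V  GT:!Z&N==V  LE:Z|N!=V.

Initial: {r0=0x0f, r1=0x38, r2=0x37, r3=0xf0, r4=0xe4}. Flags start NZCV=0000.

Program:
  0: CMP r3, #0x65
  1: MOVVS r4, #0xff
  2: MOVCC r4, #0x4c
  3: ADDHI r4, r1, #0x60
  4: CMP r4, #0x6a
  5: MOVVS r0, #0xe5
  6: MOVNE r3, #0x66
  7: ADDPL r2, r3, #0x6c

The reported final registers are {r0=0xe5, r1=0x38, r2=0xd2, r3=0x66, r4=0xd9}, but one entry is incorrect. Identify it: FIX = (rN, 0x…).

FIX = (r4, 0x98)

0: ✓ CMP  NZCV=1010
1: · MOVVS
2: · MOVCC
3: ✓ ADDHI  r4←0x98
4: ✓ CMP  NZCV=0011
5: ✓ MOVVS  r0←0xe5
6: ✓ MOVNE  r3←0x66
7: ✓ ADDPL  r2←0xd2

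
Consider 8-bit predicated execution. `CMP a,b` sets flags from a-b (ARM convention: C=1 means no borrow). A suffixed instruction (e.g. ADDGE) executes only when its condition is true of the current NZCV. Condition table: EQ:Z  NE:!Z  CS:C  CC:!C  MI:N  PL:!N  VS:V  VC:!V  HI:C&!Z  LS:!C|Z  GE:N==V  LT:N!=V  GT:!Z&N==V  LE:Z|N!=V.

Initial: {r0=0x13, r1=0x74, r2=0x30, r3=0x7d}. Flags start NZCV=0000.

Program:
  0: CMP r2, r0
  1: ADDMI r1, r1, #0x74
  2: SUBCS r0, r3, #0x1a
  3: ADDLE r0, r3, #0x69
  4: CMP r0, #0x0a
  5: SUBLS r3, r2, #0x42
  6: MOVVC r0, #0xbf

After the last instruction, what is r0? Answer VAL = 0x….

[0] flags=0010 → (cmp)
[1] flags=0010 MI?F → skip
[2] flags=0010 CS?T → r0=0x63
[3] flags=0010 LE?F → skip
[4] flags=0010 → (cmp)
[5] flags=0010 LS?F → skip
[6] flags=0010 VC?T → r0=0xbf

VAL = 0xbf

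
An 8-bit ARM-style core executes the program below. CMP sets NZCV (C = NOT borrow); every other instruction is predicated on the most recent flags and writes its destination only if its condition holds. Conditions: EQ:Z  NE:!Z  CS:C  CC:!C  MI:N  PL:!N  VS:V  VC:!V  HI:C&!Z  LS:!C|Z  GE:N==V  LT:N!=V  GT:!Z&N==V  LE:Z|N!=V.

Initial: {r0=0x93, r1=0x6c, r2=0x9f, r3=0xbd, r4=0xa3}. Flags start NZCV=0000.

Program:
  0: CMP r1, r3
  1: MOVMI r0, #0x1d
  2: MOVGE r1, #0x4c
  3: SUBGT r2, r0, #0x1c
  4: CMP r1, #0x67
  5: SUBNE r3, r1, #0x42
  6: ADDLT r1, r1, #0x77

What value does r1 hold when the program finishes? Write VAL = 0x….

VAL = 0xc3

0: ✓ CMP  NZCV=1001
1: ✓ MOVMI  r0←0x1d
2: ✓ MOVGE  r1←0x4c
3: ✓ SUBGT  r2←0x01
4: ✓ CMP  NZCV=1000
5: ✓ SUBNE  r3←0x0a
6: ✓ ADDLT  r1←0xc3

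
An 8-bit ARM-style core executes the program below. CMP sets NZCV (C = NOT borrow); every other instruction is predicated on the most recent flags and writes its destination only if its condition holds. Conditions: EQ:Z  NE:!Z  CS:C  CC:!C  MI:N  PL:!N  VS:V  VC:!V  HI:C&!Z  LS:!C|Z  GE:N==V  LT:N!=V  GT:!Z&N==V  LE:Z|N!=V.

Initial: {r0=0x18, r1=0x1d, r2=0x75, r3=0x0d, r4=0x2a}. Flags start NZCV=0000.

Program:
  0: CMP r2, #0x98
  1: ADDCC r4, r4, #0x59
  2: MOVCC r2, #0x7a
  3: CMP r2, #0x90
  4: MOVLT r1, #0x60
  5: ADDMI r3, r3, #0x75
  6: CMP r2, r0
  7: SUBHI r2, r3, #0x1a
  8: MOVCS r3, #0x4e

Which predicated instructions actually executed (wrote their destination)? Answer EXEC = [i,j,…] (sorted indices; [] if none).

0: ✓ CMP  NZCV=1001
1: ✓ ADDCC  r4←0x83
2: ✓ MOVCC  r2←0x7a
3: ✓ CMP  NZCV=1001
4: · MOVLT
5: ✓ ADDMI  r3←0x82
6: ✓ CMP  NZCV=0010
7: ✓ SUBHI  r2←0x68
8: ✓ MOVCS  r3←0x4e

EXEC = [1,2,5,7,8]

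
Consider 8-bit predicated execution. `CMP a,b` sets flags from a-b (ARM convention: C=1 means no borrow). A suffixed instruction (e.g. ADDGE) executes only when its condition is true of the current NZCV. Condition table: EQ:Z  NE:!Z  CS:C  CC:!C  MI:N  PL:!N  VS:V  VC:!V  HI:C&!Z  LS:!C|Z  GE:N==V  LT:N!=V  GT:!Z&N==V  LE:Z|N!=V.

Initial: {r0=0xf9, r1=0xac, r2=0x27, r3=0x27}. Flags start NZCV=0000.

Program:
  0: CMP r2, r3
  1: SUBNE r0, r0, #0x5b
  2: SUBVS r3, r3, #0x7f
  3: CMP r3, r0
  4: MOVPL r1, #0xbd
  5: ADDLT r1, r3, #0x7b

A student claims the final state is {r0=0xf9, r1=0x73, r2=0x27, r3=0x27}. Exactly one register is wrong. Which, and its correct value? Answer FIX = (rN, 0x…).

FIX = (r1, 0xbd)

[0] flags=0110 → (cmp)
[1] flags=0110 NE?F → skip
[2] flags=0110 VS?F → skip
[3] flags=0000 → (cmp)
[4] flags=0000 PL?T → r1=0xbd
[5] flags=0000 LT?F → skip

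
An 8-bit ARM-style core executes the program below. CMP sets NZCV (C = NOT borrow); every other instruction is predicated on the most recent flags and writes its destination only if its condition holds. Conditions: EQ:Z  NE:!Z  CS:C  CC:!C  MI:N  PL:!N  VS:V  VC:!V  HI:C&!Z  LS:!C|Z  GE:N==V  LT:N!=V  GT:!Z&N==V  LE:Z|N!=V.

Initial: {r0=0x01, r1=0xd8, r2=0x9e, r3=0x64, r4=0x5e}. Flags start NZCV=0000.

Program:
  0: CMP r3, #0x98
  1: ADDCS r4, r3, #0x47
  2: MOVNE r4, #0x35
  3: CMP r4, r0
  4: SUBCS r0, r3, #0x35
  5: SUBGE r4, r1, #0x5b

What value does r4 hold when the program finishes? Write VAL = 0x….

0: ✓ CMP  NZCV=1001
1: · ADDCS
2: ✓ MOVNE  r4←0x35
3: ✓ CMP  NZCV=0010
4: ✓ SUBCS  r0←0x2f
5: ✓ SUBGE  r4←0x7d

VAL = 0x7d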